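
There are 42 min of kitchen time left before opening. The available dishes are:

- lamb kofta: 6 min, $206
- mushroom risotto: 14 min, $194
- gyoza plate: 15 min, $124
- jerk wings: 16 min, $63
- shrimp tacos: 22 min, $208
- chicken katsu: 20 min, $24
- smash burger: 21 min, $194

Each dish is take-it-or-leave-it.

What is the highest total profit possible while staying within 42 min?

Lamb kofta + mushroom risotto + shrimp tacos uses 42 of the 42 min and totals 608.

608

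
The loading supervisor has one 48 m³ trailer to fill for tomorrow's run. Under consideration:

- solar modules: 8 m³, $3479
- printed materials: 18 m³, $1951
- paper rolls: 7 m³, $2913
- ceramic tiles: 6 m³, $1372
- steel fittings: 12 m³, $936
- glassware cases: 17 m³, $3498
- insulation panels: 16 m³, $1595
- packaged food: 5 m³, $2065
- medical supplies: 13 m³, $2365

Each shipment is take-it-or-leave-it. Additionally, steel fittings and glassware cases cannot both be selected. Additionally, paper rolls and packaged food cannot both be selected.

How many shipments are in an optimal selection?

4

Best achievable revenue is 12255.
solar modules + paper rolls + glassware cases + medical supplies hits 12255 at 45 m³.
All optima have 4 shipments.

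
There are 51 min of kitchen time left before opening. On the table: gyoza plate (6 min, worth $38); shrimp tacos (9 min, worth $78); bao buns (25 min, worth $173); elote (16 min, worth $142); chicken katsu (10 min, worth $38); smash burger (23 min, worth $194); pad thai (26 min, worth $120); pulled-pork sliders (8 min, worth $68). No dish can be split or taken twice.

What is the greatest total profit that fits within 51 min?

414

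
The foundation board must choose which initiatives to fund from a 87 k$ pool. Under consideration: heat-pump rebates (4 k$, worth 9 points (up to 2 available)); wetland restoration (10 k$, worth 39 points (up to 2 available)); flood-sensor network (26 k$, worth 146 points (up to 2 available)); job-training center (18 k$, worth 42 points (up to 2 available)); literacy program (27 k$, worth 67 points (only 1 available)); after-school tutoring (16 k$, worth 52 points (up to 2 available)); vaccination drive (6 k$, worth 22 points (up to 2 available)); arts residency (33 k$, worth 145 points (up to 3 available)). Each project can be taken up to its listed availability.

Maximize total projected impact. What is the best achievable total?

By projected impact per k$: flood-sensor network 5.62, arts residency 4.39, wetland restoration 3.90, vaccination drive 3.67 lead.
Taking 2×flood-sensor network + arts residency: 85 k$ used, 437 in projected impact.
That's the maximum — no swap from here does better than 437.

437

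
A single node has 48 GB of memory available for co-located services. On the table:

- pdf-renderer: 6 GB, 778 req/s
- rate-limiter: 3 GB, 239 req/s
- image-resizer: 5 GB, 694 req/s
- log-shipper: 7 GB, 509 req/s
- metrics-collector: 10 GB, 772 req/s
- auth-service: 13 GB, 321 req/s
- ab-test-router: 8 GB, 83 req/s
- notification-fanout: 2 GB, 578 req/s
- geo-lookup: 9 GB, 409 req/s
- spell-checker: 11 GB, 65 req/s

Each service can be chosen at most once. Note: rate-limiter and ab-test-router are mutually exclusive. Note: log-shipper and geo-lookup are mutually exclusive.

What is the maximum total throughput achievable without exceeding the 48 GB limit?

Best packing: pdf-renderer + rate-limiter + image-resizer + log-shipper + metrics-collector + auth-service + notification-fanout — 46 GB, 3891 total.
An exhaustive check of the 1024 subsets confirms 3891.

3891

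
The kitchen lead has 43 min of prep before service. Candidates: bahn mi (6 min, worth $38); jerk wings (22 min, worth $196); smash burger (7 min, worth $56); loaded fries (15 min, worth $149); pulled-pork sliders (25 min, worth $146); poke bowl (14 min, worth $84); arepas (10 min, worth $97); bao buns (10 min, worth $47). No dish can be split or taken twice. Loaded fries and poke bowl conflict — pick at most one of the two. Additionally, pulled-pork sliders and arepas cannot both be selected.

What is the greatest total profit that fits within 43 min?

383

Taking the top-ratio dishes first gives bahn mi + smash burger + loaded fries + arepas for 340 (38 min).
The 17 min tied up in smash burger and arepas is better spent on jerk wings — total rises to 383 (43 min).
Runner-up jerk wings + smash burger + arepas tops out at 349.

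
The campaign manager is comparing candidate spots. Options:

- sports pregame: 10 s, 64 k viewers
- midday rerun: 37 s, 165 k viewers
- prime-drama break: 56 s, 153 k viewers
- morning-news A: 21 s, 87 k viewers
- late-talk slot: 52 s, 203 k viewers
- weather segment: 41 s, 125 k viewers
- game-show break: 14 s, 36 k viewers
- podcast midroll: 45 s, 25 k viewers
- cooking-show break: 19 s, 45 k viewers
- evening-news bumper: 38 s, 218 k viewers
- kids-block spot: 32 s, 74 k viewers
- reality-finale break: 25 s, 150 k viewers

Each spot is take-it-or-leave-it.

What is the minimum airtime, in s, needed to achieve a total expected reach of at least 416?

73

Need the lightest bundle worth ≥ 416.
sports pregame + evening-news bumper + reality-finale break reaches 432 using 73 s.
Below 73 s the best achievable stays under 416.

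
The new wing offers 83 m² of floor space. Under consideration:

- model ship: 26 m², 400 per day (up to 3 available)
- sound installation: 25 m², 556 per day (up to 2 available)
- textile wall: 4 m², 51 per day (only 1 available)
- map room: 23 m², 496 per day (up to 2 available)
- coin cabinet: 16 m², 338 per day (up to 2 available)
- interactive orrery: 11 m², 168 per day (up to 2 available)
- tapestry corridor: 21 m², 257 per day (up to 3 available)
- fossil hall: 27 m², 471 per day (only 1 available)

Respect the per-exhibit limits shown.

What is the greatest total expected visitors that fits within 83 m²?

1788

A density-first pass picks 2×sound installation + textile wall + map room — 1659 at 77 m².
Replace textile wall and map room with 2×coin cabinet: the trade gains 129 net, giving 1788 at 82 m².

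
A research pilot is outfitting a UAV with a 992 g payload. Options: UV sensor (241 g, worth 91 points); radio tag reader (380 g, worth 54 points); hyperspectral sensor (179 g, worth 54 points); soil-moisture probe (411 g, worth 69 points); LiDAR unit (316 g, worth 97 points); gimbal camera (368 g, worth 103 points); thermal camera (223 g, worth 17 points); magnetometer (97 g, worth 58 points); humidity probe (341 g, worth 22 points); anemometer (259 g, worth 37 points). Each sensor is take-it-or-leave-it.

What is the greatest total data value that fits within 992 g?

312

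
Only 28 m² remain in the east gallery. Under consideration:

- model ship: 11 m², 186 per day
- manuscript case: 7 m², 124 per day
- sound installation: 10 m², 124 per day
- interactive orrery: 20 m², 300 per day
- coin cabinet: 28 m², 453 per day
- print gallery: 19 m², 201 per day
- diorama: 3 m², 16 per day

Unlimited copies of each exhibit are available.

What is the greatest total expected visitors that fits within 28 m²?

496

By expected visitors per m²: manuscript case 17.71, model ship 16.91, coin cabinet 16.18 lead.
Best packing: 4×manuscript case — 28 m², 496 total.
Nothing else within 28 m² beats 496.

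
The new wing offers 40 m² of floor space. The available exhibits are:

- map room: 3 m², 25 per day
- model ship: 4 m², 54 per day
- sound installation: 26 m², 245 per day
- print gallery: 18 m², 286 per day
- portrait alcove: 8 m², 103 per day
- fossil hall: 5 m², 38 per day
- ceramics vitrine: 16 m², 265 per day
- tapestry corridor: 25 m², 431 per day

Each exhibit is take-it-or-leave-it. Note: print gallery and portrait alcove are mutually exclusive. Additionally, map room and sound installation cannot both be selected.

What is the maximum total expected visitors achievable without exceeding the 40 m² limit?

613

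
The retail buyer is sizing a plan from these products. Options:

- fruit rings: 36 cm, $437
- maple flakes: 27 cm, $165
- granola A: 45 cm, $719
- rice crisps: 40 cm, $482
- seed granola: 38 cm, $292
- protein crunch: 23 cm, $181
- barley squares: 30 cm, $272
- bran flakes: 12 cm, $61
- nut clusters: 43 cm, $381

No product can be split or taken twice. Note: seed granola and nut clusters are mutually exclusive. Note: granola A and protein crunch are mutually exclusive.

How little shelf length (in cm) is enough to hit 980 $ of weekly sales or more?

Look for the lowest-shelf combination reaching 980.
granola A + barley squares: 991 weekly sales at 75 cm.
Below 75 cm the best achievable stays under 980.

75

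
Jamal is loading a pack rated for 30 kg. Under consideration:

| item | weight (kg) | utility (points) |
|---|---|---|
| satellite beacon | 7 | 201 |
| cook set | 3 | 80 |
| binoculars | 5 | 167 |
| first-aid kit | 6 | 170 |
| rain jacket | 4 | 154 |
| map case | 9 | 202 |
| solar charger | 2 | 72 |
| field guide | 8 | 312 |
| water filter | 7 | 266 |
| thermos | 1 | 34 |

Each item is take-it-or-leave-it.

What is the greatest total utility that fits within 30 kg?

Best packing: cook set + binoculars + rain jacket + solar charger + field guide + water filter + thermos — 30 kg, 1085 total.
An exhaustive check of the 1024 subsets confirms 1085.

1085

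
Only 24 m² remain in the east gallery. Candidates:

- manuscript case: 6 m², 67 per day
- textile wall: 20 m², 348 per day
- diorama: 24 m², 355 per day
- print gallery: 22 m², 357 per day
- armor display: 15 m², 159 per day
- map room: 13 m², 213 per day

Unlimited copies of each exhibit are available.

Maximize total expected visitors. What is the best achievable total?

357

Greedy by ratio would take textile wall: 20 m² used, total 348.
The 20 m² tied up in textile wall is better spent on print gallery — total rises to 357 (22 m²).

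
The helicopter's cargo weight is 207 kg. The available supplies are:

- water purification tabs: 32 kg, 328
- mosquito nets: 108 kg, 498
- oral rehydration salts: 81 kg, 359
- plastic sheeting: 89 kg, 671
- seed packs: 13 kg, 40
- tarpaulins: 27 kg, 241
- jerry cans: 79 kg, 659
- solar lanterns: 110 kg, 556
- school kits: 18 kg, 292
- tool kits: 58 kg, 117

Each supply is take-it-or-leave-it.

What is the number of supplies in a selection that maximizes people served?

4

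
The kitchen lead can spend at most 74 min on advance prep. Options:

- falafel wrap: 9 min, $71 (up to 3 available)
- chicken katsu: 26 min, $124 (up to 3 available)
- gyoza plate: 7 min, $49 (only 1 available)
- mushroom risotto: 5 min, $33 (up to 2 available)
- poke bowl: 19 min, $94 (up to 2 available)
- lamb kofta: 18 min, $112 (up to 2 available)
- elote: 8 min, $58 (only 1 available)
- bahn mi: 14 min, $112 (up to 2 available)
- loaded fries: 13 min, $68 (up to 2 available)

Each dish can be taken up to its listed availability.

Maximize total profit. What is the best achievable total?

Density check — bahn mi 8.00, falafel wrap 7.89, elote 7.25, gyoza plate 7.00 are the best per min.
Filling by ratio: 3×falafel wrap + gyoza plate + elote + 2×bahn mi for 544, with 4 min left unused.
Dropping gyoza plate frees 7 min; slotting in 2×mushroom risotto (10 min) lifts the total to 561 at 73 min.

561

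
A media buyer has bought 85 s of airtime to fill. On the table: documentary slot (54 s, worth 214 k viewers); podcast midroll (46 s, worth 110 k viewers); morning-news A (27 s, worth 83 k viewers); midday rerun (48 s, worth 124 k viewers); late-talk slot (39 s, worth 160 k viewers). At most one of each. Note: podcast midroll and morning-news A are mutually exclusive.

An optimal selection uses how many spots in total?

2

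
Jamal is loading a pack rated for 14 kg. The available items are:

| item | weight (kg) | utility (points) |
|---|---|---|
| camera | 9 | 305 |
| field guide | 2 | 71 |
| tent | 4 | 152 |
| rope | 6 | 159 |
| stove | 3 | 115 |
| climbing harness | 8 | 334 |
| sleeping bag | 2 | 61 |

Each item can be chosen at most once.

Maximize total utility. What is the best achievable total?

Greedy by ratio would take field guide + stove + climbing harness: 13 kg used, total 520.
Dropping stove frees 3 kg; slotting in tent (4 kg) lifts the total to 557 at 14 kg.
Nothing else within 14 kg beats 557.

557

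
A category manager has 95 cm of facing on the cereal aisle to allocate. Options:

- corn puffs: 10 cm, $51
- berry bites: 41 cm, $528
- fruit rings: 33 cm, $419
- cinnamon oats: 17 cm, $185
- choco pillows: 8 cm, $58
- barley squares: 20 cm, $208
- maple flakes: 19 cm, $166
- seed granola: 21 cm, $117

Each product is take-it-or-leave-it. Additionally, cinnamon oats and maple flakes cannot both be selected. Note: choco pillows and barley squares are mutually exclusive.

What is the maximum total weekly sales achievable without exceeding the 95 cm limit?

Taking the top-ratio products first gives berry bites + fruit rings + cinnamon oats for 1132 (91 cm).
Replace cinnamon oats with barley squares: the trade gains 23 net, giving 1155 at 94 cm.

1155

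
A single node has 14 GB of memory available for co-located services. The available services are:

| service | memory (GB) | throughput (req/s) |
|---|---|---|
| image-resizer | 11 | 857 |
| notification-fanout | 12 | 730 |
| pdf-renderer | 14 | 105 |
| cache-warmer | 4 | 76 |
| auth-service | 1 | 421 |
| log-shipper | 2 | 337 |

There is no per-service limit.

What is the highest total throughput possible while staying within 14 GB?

5894

Taking 14×auth-service: 14 GB used, 5894 in throughput.
No other feasible combination exceeds 5894.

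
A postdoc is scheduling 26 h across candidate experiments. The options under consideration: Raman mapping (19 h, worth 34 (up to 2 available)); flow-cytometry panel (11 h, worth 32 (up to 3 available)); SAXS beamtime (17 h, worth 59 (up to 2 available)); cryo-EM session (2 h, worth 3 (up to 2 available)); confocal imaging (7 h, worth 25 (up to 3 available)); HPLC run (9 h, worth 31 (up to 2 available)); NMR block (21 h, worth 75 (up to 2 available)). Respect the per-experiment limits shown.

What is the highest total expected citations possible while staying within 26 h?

90

Ranking by ratio (expected citations/h): confocal imaging 3.57, NMR block 3.57, SAXS beamtime 3.47.
A density-first pass picks 2×cryo-EM session + 3×confocal imaging — 81 at 25 h.
Replace 2×cryo-EM session and 3×confocal imaging with SAXS beamtime + HPLC run: the trade gains 9 net, giving 90 at 26 h.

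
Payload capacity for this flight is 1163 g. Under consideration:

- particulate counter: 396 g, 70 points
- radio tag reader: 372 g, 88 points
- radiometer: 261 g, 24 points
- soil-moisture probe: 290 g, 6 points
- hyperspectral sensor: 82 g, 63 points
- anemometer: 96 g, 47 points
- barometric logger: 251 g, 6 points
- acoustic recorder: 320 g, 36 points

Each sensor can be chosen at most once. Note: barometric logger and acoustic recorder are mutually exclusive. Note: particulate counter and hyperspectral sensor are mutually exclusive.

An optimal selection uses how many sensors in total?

5

The maximum data value within 1163 g is 258.
One optimal bundle: radio tag reader + radiometer + hyperspectral sensor + anemometer + acoustic recorder (1131 g).
Every optimal selection uses 5 sensors.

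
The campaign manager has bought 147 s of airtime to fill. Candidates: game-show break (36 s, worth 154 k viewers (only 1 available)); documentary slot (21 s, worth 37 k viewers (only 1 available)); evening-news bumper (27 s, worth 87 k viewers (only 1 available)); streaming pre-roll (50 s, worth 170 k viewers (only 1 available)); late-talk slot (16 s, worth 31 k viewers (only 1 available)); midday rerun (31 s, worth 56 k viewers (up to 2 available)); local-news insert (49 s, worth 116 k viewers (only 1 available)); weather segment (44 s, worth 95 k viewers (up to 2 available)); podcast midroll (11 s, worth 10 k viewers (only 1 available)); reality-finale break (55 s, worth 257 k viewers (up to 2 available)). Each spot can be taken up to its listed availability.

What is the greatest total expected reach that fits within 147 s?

Density check — reality-finale break 4.67, game-show break 4.28, streaming pre-roll 3.40 are the best per s.
The ratio ordering already packs tightly: game-show break + 2×reality-finale break, 146 s, 668.
Nothing else within 147 s beats 668.

668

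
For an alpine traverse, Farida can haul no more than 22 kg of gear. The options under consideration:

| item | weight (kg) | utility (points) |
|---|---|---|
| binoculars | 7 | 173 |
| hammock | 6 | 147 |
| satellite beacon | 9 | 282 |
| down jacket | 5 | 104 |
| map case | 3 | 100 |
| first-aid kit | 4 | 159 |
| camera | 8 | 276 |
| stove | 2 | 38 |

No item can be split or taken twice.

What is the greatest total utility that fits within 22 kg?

717

Greedy by ratio would take binoculars + map case + first-aid kit + camera: 22 kg used, total 708.
Dropping binoculars and map case frees 10 kg; slotting in satellite beacon (9 kg) lifts the total to 717 at 21 kg.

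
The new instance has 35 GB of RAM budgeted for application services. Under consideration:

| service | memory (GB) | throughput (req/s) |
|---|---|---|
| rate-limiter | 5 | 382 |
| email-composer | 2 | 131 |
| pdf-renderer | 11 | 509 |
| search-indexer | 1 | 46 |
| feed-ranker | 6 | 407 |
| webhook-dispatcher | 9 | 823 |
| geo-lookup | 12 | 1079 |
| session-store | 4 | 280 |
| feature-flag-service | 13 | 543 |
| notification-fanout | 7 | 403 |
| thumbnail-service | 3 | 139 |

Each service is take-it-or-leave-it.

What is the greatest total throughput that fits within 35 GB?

2868

By throughput per GB: webhook-dispatcher 91.44, geo-lookup 89.92, rate-limiter 76.40, session-store 70.00 lead.
Taking the top-ratio services first gives rate-limiter + email-composer + webhook-dispatcher + geo-lookup + session-store + thumbnail-service for 2834 (35 GB).
Dropping session-store and thumbnail-service frees 7 GB; slotting in search-indexer + feed-ranker (7 GB) lifts the total to 2868 at 35 GB.
Runner-up rate-limiter + email-composer + webhook-dispatcher + geo-lookup + session-store + thumbnail-service tops out at 2834.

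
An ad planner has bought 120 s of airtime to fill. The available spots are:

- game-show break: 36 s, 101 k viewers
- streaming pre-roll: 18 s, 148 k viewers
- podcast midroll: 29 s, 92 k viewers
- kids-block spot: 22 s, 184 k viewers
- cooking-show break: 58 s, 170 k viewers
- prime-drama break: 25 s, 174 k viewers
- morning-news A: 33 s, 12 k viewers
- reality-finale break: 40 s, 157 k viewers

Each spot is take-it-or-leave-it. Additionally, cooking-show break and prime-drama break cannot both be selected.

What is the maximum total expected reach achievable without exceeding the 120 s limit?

663

Streaming pre-roll + kids-block spot + prime-drama break + reality-finale break uses 105 of the 120 s and totals 663.
That's the maximum — no feasible swap from here does better than 663.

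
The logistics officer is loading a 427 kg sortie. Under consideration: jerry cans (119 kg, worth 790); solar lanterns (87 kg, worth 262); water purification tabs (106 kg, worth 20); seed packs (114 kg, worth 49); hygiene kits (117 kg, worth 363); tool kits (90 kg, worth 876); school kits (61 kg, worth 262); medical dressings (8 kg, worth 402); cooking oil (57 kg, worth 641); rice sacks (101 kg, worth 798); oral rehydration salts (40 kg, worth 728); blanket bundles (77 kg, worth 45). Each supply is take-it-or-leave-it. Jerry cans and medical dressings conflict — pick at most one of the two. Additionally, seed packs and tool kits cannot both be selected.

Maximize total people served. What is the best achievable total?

Jerry cans + tool kits + cooking oil + rice sacks + oral rehydration salts uses 407 of the 427 kg and totals 3833.
Next best is hygiene kits + tool kits + medical dressings + cooking oil + rice sacks + oral rehydration salts at 3808 (413 kg) — short by 25.

3833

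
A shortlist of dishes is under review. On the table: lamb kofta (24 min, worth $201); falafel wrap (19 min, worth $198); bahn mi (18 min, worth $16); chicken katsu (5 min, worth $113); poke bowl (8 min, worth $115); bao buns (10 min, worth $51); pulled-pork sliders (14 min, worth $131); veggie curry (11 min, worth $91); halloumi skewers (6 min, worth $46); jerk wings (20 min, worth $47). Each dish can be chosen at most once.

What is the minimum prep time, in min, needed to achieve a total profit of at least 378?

Need the lightest bundle worth ≥ 378.
Taking falafel wrap + chicken katsu + poke bowl gives 426 (≥ 378) for 32 min.
No combination under 32 min hits 378.

32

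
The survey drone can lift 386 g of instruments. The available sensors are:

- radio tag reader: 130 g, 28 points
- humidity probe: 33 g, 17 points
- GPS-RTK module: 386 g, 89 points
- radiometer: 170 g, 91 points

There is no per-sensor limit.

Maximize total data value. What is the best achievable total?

Taking humidity probe + 2×radiometer: 373 g used, 199 in data value.
That's the maximum — no swap from here does better than 199.

199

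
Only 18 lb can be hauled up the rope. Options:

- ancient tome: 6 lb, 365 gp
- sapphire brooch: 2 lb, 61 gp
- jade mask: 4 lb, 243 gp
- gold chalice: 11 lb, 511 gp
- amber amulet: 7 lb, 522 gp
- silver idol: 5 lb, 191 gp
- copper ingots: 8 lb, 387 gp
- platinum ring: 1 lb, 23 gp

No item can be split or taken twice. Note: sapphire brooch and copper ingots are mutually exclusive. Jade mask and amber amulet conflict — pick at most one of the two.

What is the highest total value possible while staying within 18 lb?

Ancient tome + amber amulet + silver idol uses 18 of the 18 lb and totals 1078.

1078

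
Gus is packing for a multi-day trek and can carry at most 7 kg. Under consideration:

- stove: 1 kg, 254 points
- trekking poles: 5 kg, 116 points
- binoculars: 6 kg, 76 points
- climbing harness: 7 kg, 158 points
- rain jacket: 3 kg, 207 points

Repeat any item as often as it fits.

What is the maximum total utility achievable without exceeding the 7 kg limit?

Best packing: 7×stove — 7 kg, 1778 total.

1778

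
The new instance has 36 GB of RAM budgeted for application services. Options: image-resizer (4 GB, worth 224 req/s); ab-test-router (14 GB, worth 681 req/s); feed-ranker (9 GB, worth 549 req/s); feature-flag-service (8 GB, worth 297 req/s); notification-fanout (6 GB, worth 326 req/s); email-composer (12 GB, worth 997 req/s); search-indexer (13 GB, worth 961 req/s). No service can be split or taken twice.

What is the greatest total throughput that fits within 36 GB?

Taking the top-ratio services first gives feed-ranker + email-composer + search-indexer for 2507 (34 GB).
Dropping feed-ranker frees 9 GB; slotting in image-resizer + notification-fanout (10 GB) lifts the total to 2508 at 35 GB.
The spare 1 GB is too small for any remaining service, and no exchange beats 2508.

2508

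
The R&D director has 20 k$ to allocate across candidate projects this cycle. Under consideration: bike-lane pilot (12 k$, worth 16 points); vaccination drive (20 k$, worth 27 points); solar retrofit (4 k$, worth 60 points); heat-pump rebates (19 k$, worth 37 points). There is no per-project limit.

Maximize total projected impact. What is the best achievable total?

Taking 5×solar retrofit: 20 k$ used, 300 in projected impact.

300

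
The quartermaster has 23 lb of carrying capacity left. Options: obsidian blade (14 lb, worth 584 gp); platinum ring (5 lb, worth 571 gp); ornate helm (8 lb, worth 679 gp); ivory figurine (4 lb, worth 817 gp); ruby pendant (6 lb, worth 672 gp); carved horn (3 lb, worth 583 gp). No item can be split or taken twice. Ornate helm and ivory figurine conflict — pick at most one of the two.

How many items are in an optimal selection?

Optimal total is 2643.
platinum ring + ivory figurine + ruby pendant + carved horn hits 2643 at 18 lb.
Every optimal selection uses 4 items.

4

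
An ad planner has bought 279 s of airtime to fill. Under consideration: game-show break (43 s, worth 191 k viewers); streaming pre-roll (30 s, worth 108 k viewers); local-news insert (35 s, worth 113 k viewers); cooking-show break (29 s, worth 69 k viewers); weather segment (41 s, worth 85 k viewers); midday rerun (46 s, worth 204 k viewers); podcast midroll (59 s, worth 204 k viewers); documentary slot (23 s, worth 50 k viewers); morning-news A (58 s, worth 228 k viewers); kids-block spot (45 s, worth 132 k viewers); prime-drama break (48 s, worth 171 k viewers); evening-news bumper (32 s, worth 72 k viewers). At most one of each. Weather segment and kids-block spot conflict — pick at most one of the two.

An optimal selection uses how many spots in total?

Best achievable expected reach is 1048.
For example game-show break + streaming pre-roll + local-news insert + midday rerun + podcast midroll + morning-news A achieves it, using 271 s.
Any selection reaching 1048 contains exactly 6 spots.

6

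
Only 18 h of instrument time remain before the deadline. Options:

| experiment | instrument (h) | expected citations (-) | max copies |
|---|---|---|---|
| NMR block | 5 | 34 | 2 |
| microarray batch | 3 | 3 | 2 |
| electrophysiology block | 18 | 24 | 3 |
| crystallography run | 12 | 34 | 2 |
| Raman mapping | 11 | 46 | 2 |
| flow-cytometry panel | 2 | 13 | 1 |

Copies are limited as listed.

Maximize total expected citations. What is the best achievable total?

93

Ranking by ratio (expected citations/h): NMR block 6.80, flow-cytometry panel 6.50, Raman mapping 4.18.
Greedy by ratio would take 2×NMR block + 2×microarray batch + flow-cytometry panel: 18 h used, total 87.
Dropping NMR block and 2×microarray batch frees 11 h; slotting in Raman mapping (11 h) lifts the total to 93 at 18 h.
No other feasible combination exceeds 93.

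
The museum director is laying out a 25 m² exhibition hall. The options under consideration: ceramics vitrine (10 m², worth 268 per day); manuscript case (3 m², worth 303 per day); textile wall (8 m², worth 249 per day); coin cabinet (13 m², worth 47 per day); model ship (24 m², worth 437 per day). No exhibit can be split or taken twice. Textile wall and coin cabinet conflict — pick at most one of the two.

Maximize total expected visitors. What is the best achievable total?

820

Ranking by ratio (expected visitors/m²): manuscript case 101.00, textile wall 31.12, ceramics vitrine 26.80, model ship 18.21.
Ceramics vitrine + manuscript case + textile wall uses 21 of the 25 m² and totals 820.
An exhaustive check of the 32 subsets confirms 820.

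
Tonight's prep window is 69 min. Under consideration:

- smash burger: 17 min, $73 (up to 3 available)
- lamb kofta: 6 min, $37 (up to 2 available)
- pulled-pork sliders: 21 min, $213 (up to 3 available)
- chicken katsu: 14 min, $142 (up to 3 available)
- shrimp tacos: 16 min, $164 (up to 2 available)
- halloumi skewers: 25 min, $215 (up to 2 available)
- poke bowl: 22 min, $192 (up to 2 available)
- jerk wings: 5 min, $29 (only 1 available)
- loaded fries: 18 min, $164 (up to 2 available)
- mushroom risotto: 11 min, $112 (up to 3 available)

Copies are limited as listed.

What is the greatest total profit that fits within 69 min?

Ranking by ratio (profit/min): shrimp tacos 10.25, mushroom risotto 10.18, pulled-pork sliders 10.14.
Taking the top-ratio dishes first gives 2×shrimp tacos + 3×mushroom risotto for 664 (65 min).
Dropping shrimp tacos and 2×mushroom risotto frees 38 min; slotting in 3×chicken katsu (42 min) lifts the total to 702 at 69 min.
No other feasible combination exceeds 702.

702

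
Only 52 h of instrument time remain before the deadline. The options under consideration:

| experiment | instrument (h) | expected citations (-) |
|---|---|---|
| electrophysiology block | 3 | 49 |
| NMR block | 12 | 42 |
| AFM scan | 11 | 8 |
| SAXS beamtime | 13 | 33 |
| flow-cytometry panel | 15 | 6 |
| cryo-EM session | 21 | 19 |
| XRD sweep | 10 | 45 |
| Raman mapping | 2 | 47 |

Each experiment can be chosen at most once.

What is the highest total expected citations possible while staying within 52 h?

The ratio ordering already packs tightly: electrophysiology block + NMR block + AFM scan + SAXS beamtime + XRD sweep + Raman mapping, 51 h, 224.
Nothing else within 52 h beats 224.

224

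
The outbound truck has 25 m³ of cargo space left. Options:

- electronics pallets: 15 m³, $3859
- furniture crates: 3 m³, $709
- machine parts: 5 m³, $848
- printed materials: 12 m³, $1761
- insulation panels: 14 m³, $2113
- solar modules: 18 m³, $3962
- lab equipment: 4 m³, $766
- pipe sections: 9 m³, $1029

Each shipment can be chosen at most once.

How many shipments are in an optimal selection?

Best achievable revenue is 5473.
For example electronics pallets + machine parts + lab equipment achieves it, using 24 m³.
All optima have 3 shipments.

3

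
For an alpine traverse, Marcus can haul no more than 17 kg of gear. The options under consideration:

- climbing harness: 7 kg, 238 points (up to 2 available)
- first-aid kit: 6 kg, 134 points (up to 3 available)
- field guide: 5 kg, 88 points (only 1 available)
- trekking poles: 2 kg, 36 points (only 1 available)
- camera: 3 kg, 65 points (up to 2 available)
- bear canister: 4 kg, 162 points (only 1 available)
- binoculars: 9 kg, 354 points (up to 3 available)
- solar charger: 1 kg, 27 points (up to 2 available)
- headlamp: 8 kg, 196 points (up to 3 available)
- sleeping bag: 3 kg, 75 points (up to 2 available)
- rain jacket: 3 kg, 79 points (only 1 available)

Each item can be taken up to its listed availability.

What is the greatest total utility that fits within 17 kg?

622

Taking the top-ratio items first gives trekking poles + bear canister + binoculars + 2×solar charger for 606 (17 kg).
Replace trekking poles and solar charger with rain jacket: the trade gains 16 net, giving 622 at 17 kg.
Nothing else within 17 kg beats 622.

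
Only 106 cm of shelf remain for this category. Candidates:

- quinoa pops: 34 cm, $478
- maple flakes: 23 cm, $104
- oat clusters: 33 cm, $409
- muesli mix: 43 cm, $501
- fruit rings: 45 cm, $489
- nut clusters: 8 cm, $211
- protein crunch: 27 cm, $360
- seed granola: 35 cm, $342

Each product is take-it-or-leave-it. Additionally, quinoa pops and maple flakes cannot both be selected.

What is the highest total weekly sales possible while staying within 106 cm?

Best packing: quinoa pops + oat clusters + nut clusters + protein crunch — 102 cm, 1458 total.

1458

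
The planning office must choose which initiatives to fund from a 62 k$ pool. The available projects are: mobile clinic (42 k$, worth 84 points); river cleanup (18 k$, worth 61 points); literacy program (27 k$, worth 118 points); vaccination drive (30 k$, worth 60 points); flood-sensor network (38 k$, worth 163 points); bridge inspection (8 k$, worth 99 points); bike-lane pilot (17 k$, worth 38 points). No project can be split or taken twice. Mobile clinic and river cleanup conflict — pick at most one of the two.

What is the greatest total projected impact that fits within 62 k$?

Taking river cleanup + literacy program + bridge inspection: 53 k$ used, 278 in projected impact.
Runner-up flood-sensor network + bridge inspection tops out at 262.

278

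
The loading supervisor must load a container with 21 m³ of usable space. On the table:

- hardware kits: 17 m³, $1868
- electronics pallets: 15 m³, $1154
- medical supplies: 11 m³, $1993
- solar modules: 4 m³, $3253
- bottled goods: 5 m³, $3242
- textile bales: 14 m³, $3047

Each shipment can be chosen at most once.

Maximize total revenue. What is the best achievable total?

Best packing: medical supplies + solar modules + bottled goods — 20 m³, 8488 total.
Runner-up solar modules + bottled goods tops out at 6495.

8488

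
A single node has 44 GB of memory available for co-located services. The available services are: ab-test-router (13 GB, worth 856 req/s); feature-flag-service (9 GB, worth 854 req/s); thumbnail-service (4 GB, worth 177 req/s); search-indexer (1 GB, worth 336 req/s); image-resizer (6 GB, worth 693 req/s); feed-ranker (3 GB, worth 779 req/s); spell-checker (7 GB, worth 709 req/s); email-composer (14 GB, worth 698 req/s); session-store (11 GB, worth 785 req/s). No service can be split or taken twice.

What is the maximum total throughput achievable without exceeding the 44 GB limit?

4404

A density-first pass picks feature-flag-service + thumbnail-service + search-indexer + image-resizer + feed-ranker + spell-checker + session-store — 4333 at 41 GB.
Replace session-store with ab-test-router: the trade gains 71 net, giving 4404 at 43 GB.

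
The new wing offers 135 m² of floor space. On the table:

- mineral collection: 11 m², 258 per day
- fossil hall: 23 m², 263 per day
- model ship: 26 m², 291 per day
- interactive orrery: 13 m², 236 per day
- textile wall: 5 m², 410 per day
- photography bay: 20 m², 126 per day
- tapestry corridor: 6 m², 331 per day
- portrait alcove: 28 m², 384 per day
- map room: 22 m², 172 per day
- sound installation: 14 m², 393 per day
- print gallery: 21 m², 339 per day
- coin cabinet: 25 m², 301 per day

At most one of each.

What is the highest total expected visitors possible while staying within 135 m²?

2679

Filling by ratio: mineral collection + interactive orrery + textile wall + tapestry corridor + portrait alcove + sound installation + print gallery + coin cabinet for 2652, with 12 m² left unused.
The 13 m² tied up in interactive orrery is better spent on fossil hall — total rises to 2679 (133 m²).
The spare 2 m² is too small for any remaining exhibit, and no exchange beats 2679.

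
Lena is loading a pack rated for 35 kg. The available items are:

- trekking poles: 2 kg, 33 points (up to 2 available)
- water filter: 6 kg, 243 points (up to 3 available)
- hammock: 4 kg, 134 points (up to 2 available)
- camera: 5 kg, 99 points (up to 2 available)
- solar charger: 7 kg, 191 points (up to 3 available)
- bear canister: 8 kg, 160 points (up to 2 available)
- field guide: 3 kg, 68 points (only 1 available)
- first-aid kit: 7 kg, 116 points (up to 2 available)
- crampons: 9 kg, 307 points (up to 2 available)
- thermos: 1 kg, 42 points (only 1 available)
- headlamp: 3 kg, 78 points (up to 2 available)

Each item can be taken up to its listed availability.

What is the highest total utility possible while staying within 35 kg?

Density check — thermos 42.00, water filter 40.50, crampons 34.11, hammock 33.50 are the best per kg.
Taking the top-ratio items first gives 3×water filter + hammock + crampons + thermos + headlamp for 1290 (35 kg).
The 4 kg tied up in thermos and headlamp is better spent on hammock — total rises to 1304 (35 kg).
No other feasible combination exceeds 1304.

1304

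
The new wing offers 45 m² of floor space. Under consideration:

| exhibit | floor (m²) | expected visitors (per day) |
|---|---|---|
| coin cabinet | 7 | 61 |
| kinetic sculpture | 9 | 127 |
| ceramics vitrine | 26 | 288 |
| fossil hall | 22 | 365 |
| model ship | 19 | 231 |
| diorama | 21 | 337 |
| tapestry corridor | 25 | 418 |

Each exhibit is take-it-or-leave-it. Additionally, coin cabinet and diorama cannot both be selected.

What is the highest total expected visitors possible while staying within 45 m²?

702

Taking the top-ratio exhibits first gives coin cabinet + kinetic sculpture + tapestry corridor for 606 (41 m²).
Reworking the packing: fossil hall + diorama uses 43 m² and improves the total to 702.
An exhaustive check of the 128 subsets confirms 702.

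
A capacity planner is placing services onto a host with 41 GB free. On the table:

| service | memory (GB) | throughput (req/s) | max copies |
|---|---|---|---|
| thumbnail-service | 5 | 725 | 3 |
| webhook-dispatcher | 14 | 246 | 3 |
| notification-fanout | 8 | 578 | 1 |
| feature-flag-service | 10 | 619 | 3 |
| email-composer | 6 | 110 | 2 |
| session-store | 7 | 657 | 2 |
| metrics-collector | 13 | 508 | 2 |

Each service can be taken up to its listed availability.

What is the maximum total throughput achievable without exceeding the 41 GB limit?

Filling by ratio: 3×thumbnail-service + notification-fanout + 2×session-store for 4067, with 4 GB left unused.
Replace notification-fanout with feature-flag-service: the trade gains 41 net, giving 4108 at 39 GB.

4108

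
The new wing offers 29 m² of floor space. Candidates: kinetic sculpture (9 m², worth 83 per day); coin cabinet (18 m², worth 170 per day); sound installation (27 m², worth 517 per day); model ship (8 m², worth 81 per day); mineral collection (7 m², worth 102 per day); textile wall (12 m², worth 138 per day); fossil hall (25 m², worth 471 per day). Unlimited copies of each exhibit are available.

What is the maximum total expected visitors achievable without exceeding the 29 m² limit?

517

The ratio ordering already packs tightly: sound installation, 27 m², 517.
Every other selection either busts 29 m² or fails to beat 517.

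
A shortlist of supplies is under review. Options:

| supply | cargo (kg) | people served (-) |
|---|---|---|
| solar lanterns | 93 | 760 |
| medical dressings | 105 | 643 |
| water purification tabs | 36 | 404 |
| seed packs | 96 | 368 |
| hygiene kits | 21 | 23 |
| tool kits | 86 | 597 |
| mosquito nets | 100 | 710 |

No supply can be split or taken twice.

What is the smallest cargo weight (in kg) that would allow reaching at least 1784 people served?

Minimise kg subject to total people served ≥ 1784.
solar lanterns + water purification tabs + mosquito nets reaches 1874 using 229 kg.
Any bundle with less than 229 kg falls short of 1784.

229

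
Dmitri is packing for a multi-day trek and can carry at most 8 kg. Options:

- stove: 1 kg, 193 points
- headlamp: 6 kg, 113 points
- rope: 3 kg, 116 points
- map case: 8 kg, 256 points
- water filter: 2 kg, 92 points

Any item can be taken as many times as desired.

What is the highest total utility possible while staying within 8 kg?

1544

8×stove uses 8 of the 8 kg and totals 1544.
Every other selection either busts 8 kg or fails to beat 1544.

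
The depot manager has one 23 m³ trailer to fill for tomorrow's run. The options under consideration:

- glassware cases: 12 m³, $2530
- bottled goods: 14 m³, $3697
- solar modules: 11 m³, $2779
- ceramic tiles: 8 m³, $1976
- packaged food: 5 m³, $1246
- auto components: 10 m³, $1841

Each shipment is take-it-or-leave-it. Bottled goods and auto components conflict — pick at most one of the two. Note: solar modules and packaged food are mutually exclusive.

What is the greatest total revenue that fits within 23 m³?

5673

Greedy by ratio would take bottled goods + packaged food: 19 m³ used, total 4943.
Replace packaged food with ceramic tiles: the trade gains 730 net, giving 5673 at 22 m³.
Every other selection either busts 23 m³ or breaks a pairing rule or fails to beat 5673.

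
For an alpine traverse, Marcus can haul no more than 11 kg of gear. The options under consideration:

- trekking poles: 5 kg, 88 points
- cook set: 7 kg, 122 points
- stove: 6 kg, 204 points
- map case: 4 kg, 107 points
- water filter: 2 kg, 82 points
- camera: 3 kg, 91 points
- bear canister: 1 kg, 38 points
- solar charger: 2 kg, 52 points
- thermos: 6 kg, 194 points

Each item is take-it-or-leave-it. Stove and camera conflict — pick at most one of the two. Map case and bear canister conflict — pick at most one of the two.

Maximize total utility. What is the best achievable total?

Best packing: stove + water filter + bear canister + solar charger — 11 kg, 376 total.
Next best is water filter + camera + thermos at 367 (11 kg) — short by 9.

376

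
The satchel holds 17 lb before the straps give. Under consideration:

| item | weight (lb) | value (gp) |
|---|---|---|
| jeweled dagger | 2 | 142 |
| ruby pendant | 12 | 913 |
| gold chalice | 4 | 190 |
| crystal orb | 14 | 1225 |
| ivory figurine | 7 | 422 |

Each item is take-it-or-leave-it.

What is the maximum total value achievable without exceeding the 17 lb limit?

1367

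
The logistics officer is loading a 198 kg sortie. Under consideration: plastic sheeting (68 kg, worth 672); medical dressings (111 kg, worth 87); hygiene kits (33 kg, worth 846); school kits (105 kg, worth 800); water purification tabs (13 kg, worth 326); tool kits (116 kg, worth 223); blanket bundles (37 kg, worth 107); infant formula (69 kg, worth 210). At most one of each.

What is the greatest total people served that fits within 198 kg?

Filling by ratio: plastic sheeting + hygiene kits + water purification tabs + infant formula for 2054, with 15 kg left unused.
Replace plastic sheeting and infant formula with school kits + blanket bundles: the trade gains 25 net, giving 2079 at 188 kg.
The spare 10 kg is too small for any remaining supply, and no exchange beats 2079.

2079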